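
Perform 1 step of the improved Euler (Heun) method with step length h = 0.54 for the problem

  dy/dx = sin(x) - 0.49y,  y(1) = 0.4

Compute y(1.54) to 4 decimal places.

0.7451

Heun: k1 = f(x_n, y_n); k2 = f(x_n + h, y_n + h·k1); y_{n+1} = y_n + (h/2)·(k1 + k2).
x=1.000000, y=0.400000:
  k1 = f(1.000000, 0.400000) = 0.645471
  k2 = f(1.540000, 0.748554) = 0.632734
  y ← 0.400000 + (0.54/2)·(0.645471 + 0.632734) = 0.745115
y(1.54) ≈ 0.7451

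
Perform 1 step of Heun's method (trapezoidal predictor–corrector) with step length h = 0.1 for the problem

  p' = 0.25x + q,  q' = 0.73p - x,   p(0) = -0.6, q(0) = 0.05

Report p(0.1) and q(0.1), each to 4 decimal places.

-0.5959, 0.0014

Heun on (p,q): k1 = f(x_n, state_n); k2 = f(x_n + h, state_n + h·k1); state_{n+1} = state_n + (h/2)·(k1 + k2).
0.000000: (-0.600000, 0.050000)
  k1 = (0.050000, -0.438000)
  predictor → (-0.595000, 0.006200)
  k2 = (0.031200, -0.534350)
  → (-0.595940, 0.001382)
(p(0.1), q(0.1)) ≈ (-0.5959, 0.0014)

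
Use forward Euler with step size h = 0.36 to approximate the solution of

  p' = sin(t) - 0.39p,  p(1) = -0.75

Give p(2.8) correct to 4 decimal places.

Euler: p_{n+1} = p_n + h·f(t_n, p_n).
t=1.000000, p=-0.750000: f=1.133971 → p ← -0.750000 + 0.36·1.133971 = -0.341770
t=1.360000, p=-0.341770: f=1.111155 → p ← -0.341770 + 0.36·1.111155 = 0.058245
t=1.720000, p=0.058245: f=0.966174 → p ← 0.058245 + 0.36·0.966174 = 0.406068
t=2.080000, p=0.406068: f=0.714766 → p ← 0.406068 + 0.36·0.714766 = 0.663384
t=2.440000, p=0.663384: f=0.386715 → p ← 0.663384 + 0.36·0.386715 = 0.802601
p(2.8) ≈ 0.8026

0.8026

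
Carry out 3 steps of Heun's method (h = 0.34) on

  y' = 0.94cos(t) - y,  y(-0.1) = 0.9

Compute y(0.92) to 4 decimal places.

Heun: k1 = f(t_n, y_n); k2 = f(t_n + h, y_n + h·k1); y_{n+1} = y_n + (h/2)·(k1 + k2).
t=-0.100000, y=0.900000:
  k1 = f(-0.100000, 0.900000) = 0.035304
  k2 = f(0.240000, 0.912003) = 0.001054
  y ← 0.900000 + (0.34/2)·(0.035304 + 0.001054) = 0.906181
t=0.240000, y=0.906181:
  k1 = f(0.240000, 0.906181) = 0.006877
  k2 = f(0.580000, 0.908519) = -0.122244
  y ← 0.906181 + (0.34/2)·(0.006877 + (-0.122244)) = 0.886568
t=0.580000, y=0.886568:
  k1 = f(0.580000, 0.886568) = -0.100294
  k2 = f(0.920000, 0.852469) = -0.282998
  y ← 0.886568 + (0.34/2)·(-0.100294 + (-0.282998)) = 0.821409
y(0.92) ≈ 0.8214

0.8214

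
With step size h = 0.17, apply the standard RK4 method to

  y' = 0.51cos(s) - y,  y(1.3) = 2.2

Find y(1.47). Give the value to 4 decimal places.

1.8706

RK4: k1 = f(s_n, y_n); k2 = f(s_n + h/2, y_n + (h/2)·k1); k3 = f(s_n + h/2, y_n + (h/2)·k2); k4 = f(s_n + h, y_n + h·k3); y_{n+1} = y_n + (h/6)·(k1 + 2k2 + 2k3 + k4).
s=1.300000, y=2.200000:
  k1 = f(1.300000, 2.200000) = -2.063576
  k2 = f(1.385000, 2.024596) = -1.930384
  k3 = f(1.385000, 2.035917) = -1.941705
  k4 = f(1.470000, 1.869910) = -1.818591
  y ← 2.200000 + (0.17/6)·(k1 + 2k2 + 2k3 + k4) = 1.870587
y(1.47) ≈ 1.8706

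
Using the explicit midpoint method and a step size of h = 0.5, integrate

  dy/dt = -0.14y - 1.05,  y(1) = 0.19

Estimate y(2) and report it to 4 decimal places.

Midpoint: k1 = f(t_n, y_n); k2 = f(t_n + h/2, y_n + (h/2)·k1); y_{n+1} = y_n + h·k2.
t=1.000000, y=0.190000:
  k1 = f(1.000000, 0.190000) = -1.076600
  k2 = f(1.250000, -0.079150) = -1.038919
  y ← 0.190000 + 0.5·(-1.038919) = -0.329460
t=1.500000, y=-0.329460:
  k1 = f(1.500000, -0.329460) = -1.003876
  k2 = f(1.750000, -0.580428) = -0.968740
  y ← -0.329460 + 0.5·(-0.968740) = -0.813830
y(2) ≈ -0.8138

-0.8138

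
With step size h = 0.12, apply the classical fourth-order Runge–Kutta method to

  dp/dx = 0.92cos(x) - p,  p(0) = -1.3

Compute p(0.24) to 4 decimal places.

RK4: k1 = f(x_n, p_n); k2 = f(x_n + h/2, p_n + (h/2)·k1); k3 = f(x_n + h/2, p_n + (h/2)·k2); k4 = f(x_n + h, p_n + h·k3); p_{n+1} = p_n + (h/6)·(k1 + 2k2 + 2k3 + k4).
x=0.000000, p=-1.300000:
  k1 = f(0.000000, -1.300000) = 2.220000
  k2 = f(0.060000, -1.166800) = 2.085144
  k3 = f(0.060000, -1.174891) = 2.093236
  k4 = f(0.120000, -1.048812) = 1.962196
  p ← -1.300000 + (0.12/6)·(k1 + 2k2 + 2k3 + k4) = -1.049221
x=0.120000, p=-1.049221:
  k1 = f(0.120000, -1.049221) = 1.962605
  k2 = f(0.180000, -0.931465) = 1.836601
  k3 = f(0.180000, -0.939025) = 1.844161
  k4 = f(0.240000, -0.827922) = 1.721552
  p ← -1.049221 + (0.12/6)·(k1 + 2k2 + 2k3 + k4) = -0.828307
p(0.24) ≈ -0.8283

-0.8283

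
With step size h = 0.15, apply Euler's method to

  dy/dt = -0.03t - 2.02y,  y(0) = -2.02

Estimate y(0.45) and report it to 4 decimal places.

-0.6858

Euler: y_{n+1} = y_n + h·f(t_n, y_n).
t=0.000000, y=-2.020000: f=4.080400 → y ← -2.020000 + 0.15·4.080400 = -1.407940
t=0.150000, y=-1.407940: f=2.839539 → y ← -1.407940 + 0.15·2.839539 = -0.982009
t=0.300000, y=-0.982009: f=1.974659 → y ← -0.982009 + 0.15·1.974659 = -0.685810
y(0.45) ≈ -0.6858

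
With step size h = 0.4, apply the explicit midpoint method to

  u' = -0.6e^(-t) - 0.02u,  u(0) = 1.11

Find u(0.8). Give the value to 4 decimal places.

0.7673

Midpoint: k1 = f(t_n, u_n); k2 = f(t_n + h/2, u_n + (h/2)·k1); u_{n+1} = u_n + h·k2.
t=0.000000, u=1.110000:
  k1 = f(0.000000, 1.110000) = -0.622200
  k2 = f(0.200000, 0.985560) = -0.510950
  u ← 1.110000 + 0.4·(-0.510950) = 0.905620
t=0.400000, u=0.905620:
  k1 = f(0.400000, 0.905620) = -0.420304
  k2 = f(0.600000, 0.821559) = -0.345718
  u ← 0.905620 + 0.4·(-0.345718) = 0.767333
u(0.8) ≈ 0.7673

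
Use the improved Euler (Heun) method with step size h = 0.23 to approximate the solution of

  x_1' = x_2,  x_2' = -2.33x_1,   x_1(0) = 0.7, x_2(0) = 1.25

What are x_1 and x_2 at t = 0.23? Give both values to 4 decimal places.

Heun on (x_1,x_2): k1 = f(t_n, state_n); k2 = f(t_n + h, state_n + h·k1); state_{n+1} = state_n + (h/2)·(k1 + k2).
0.000000: (0.700000, 1.250000)
  k1 = (1.250000, -1.631000)
  predictor → (0.987500, 0.874870)
  k2 = (0.874870, -2.300875)
  → (0.944360, 0.797834)
(x_1(0.23), x_2(0.23)) ≈ (0.9444, 0.7978)

0.9444, 0.7978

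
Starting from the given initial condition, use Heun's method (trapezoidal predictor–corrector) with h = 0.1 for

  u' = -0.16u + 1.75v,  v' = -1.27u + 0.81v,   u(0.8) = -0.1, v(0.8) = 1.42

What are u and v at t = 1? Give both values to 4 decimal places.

Heun on (u,v): k1 = f(t_n, state_n); k2 = f(t_n + h, state_n + h·k1); state_{n+1} = state_n + (h/2)·(k1 + k2).
0.800000: (-0.100000, 1.420000)
  k1 = (2.501000, 1.277200)
  predictor → (0.150100, 1.547720)
  k2 = (2.684494, 1.063026)
  → (0.159275, 1.537011)
0.900000: (0.159275, 1.537011)
  k1 = (2.664286, 1.042700)
  predictor → (0.425703, 1.641281)
  k2 = (2.804130, 0.788795)
  → (0.432695, 1.628586)
(u(1), v(1)) ≈ (0.4327, 1.6286)

0.4327, 1.6286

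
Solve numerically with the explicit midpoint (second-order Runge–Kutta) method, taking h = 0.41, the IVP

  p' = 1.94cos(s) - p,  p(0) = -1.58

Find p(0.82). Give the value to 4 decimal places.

0.1973

Midpoint: k1 = f(s_n, p_n); k2 = f(s_n + h/2, p_n + (h/2)·k1); p_{n+1} = p_n + h·k2.
s=0.000000, p=-1.580000:
  k1 = f(0.000000, -1.580000) = 3.520000
  k2 = f(0.205000, -0.858400) = 2.757778
  p ← -1.580000 + 0.41·2.757778 = -0.449311
s=0.410000, p=-0.449311:
  k1 = f(0.410000, -0.449311) = 2.228525
  k2 = f(0.615000, 0.007537) = 1.577004
  p ← -0.449311 + 0.41·1.577004 = 0.197261
p(0.82) ≈ 0.1973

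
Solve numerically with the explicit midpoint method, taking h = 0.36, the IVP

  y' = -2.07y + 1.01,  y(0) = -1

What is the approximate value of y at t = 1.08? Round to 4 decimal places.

Midpoint: k1 = f(t_n, y_n); k2 = f(t_n + h/2, y_n + (h/2)·k1); y_{n+1} = y_n + h·k2.
t=0.000000, y=-1.000000:
  k1 = f(0.000000, -1.000000) = 3.080000
  k2 = f(0.180000, -0.445600) = 1.932392
  y ← -1.000000 + 0.36·1.932392 = -0.304339
t=0.360000, y=-0.304339:
  k1 = f(0.360000, -0.304339) = 1.639981
  k2 = f(0.540000, -0.009142) = 1.028924
  y ← -0.304339 + 0.36·1.028924 = 0.066074
t=0.720000, y=0.066074:
  k1 = f(0.720000, 0.066074) = 0.873227
  k2 = f(0.900000, 0.223255) = 0.547863
  y ← 0.066074 + 0.36·0.547863 = 0.263304
y(1.08) ≈ 0.2633

0.2633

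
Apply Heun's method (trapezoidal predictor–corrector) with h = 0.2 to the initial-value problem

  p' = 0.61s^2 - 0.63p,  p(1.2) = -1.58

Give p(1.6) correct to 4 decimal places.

-0.7951

Heun: k1 = f(s_n, p_n); k2 = f(s_n + h, p_n + h·k1); p_{n+1} = p_n + (h/2)·(k1 + k2).
s=1.200000, p=-1.580000:
  k1 = f(1.200000, -1.580000) = 1.873800
  k2 = f(1.400000, -1.205240) = 1.954901
  p ← -1.580000 + (0.2/2)·(1.873800 + 1.954901) = -1.197130
s=1.400000, p=-1.197130:
  k1 = f(1.400000, -1.197130) = 1.949792
  k2 = f(1.600000, -0.807172) = 2.070118
  p ← -1.197130 + (0.2/2)·(1.949792 + 2.070118) = -0.795139
p(1.6) ≈ -0.7951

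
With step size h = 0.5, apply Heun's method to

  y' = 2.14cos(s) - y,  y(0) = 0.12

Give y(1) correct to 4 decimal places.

1.0313

Heun: k1 = f(s_n, y_n); k2 = f(s_n + h, y_n + h·k1); y_{n+1} = y_n + (h/2)·(k1 + k2).
s=0.000000, y=0.120000:
  k1 = f(0.000000, 0.120000) = 2.020000
  k2 = f(0.500000, 1.130000) = 0.748027
  y ← 0.120000 + (0.5/2)·(2.020000 + 0.748027) = 0.812007
s=0.500000, y=0.812007:
  k1 = f(0.500000, 0.812007) = 1.066020
  k2 = f(1.000000, 1.345017) = -0.188770
  y ← 0.812007 + (0.5/2)·(1.066020 + (-0.188770)) = 1.031319
y(1) ≈ 1.0313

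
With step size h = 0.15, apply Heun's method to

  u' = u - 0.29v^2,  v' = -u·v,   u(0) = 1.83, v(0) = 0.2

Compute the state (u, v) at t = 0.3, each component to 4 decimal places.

2.4653, 0.1072

Heun on (u,v): k1 = f(t_n, state_n); k2 = f(t_n + h, state_n + h·k1); state_{n+1} = state_n + (h/2)·(k1 + k2).
0.000000: (1.830000, 0.200000)
  k1 = (1.818400, -0.366000)
  predictor → (2.102760, 0.145100)
  k2 = (2.096654, -0.305110)
  → (2.123629, 0.149667)
0.150000: (2.123629, 0.149667)
  k1 = (2.117133, -0.317837)
  predictor → (2.441199, 0.101991)
  k2 = (2.438182, -0.248981)
  → (2.465278, 0.107155)
(u(0.3), v(0.3)) ≈ (2.4653, 0.1072)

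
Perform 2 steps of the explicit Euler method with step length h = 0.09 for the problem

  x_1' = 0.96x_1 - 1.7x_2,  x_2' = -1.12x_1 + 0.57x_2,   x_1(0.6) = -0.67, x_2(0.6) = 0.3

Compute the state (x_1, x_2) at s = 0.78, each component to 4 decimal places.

-0.8992, 0.4806

Euler on (x_1,x_2): x_1_{n+1} = x_1_n + h·x_1', x_2_{n+1} = x_2_n + h·x_2'.
0.600000: (-0.670000, 0.300000); f=(-1.153200, 0.921400) → (-0.773788, 0.382926)
0.690000: (-0.773788, 0.382926); f=(-1.393811, 1.084910) → (-0.899231, 0.480568)
(x_1(0.78), x_2(0.78)) ≈ (-0.8992, 0.4806)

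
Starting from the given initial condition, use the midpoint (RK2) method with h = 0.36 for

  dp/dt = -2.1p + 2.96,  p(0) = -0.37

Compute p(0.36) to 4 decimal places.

0.4668

Midpoint: k1 = f(t_n, p_n); k2 = f(t_n + h/2, p_n + (h/2)·k1); p_{n+1} = p_n + h·k2.
t=0.000000, p=-0.370000:
  k1 = f(0.000000, -0.370000) = 3.737000
  k2 = f(0.180000, 0.302660) = 2.324414
  p ← -0.370000 + 0.36·2.324414 = 0.466789
p(0.36) ≈ 0.4668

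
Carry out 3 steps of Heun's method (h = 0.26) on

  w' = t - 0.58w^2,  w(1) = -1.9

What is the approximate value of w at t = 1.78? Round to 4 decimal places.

-3.9091

Heun: k1 = f(t_n, w_n); k2 = f(t_n + h, w_n + h·k1); w_{n+1} = w_n + (h/2)·(k1 + k2).
t=1.000000, w=-1.900000:
  k1 = f(1.000000, -1.900000) = -1.093800
  k2 = f(1.260000, -2.184388) = -1.507500
  w ← -1.900000 + (0.26/2)·(-1.093800 + (-1.507500)) = -2.238169
t=1.260000, w=-2.238169:
  k1 = f(1.260000, -2.238169) = -1.645452
  k2 = f(1.520000, -2.665986) = -2.602341
  w ← -2.238169 + (0.26/2)·(-1.645452 + (-2.602341)) = -2.790382
t=1.520000, w=-2.790382:
  k1 = f(1.520000, -2.790382) = -2.996014
  k2 = f(1.780000, -3.569346) = -5.609333
  w ← -2.790382 + (0.26/2)·(-2.996014 + (-5.609333)) = -3.909077
w(1.78) ≈ -3.9091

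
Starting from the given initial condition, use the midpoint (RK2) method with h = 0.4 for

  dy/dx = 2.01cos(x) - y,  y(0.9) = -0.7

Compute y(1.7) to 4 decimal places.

Midpoint: k1 = f(x_n, y_n); k2 = f(x_n + h/2, y_n + (h/2)·k1); y_{n+1} = y_n + h·k2.
x=0.900000, y=-0.700000:
  k1 = f(0.900000, -0.700000) = 1.949436
  k2 = f(1.100000, -0.310113) = 1.221841
  y ← -0.700000 + 0.4·1.221841 = -0.211264
x=1.300000, y=-0.211264:
  k1 = f(1.300000, -0.211264) = 0.748936
  k2 = f(1.500000, -0.061476) = 0.203658
  y ← -0.211264 + 0.4·0.203658 = -0.129800
y(1.7) ≈ -0.1298

-0.1298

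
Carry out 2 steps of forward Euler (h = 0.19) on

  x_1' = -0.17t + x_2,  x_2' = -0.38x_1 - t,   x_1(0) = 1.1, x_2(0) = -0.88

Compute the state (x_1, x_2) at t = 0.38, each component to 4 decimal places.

Euler on (x_1,x_2): x_1_{n+1} = x_1_n + h·x_1', x_2_{n+1} = x_2_n + h·x_2'.
0.000000: (1.100000, -0.880000); f=(-0.880000, -0.418000) → (0.932800, -0.959420)
0.190000: (0.932800, -0.959420); f=(-0.991720, -0.544464) → (0.744373, -1.062868)
(x_1(0.38), x_2(0.38)) ≈ (0.7444, -1.0629)

0.7444, -1.0629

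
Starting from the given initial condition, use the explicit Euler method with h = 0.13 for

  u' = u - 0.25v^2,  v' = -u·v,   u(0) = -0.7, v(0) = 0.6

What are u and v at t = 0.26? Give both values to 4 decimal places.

-0.9210, 0.7229

Euler on (u,v): u_{n+1} = u_n + h·u', v_{n+1} = v_n + h·v'.
0.000000: (-0.700000, 0.600000); f=(-0.790000, 0.420000) → (-0.802700, 0.654600)
0.130000: (-0.802700, 0.654600); f=(-0.909825, 0.525447) → (-0.920977, 0.722908)
(u(0.26), v(0.26)) ≈ (-0.9210, 0.7229)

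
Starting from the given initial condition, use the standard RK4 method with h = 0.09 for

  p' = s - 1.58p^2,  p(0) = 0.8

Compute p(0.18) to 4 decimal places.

0.6660

RK4: k1 = f(s_n, p_n); k2 = f(s_n + h/2, p_n + (h/2)·k1); k3 = f(s_n + h/2, p_n + (h/2)·k2); k4 = f(s_n + h, p_n + h·k3); p_{n+1} = p_n + (h/6)·(k1 + 2k2 + 2k3 + k4).
s=0.000000, p=0.800000:
  k1 = f(0.000000, 0.800000) = -1.011200
  k2 = f(0.045000, 0.754496) = -0.854437
  k3 = f(0.045000, 0.761550) = -0.871335
  k4 = f(0.090000, 0.721580) = -0.732670
  p ← 0.800000 + (0.09/6)·(k1 + 2k2 + 2k3 + k4) = 0.722069
s=0.090000, p=0.722069:
  k1 = f(0.090000, 0.722069) = -0.733786
  k2 = f(0.135000, 0.689048) = -0.615165
  k3 = f(0.135000, 0.694386) = -0.626832
  k4 = f(0.180000, 0.665654) = -0.520090
  p ← 0.722069 + (0.09/6)·(k1 + 2k2 + 2k3 + k4) = 0.666001
p(0.18) ≈ 0.6660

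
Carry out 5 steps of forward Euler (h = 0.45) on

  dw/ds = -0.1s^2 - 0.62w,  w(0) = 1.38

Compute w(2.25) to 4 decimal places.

Euler: w_{n+1} = w_n + h·f(s_n, w_n).
s=0.000000, w=1.380000: f=-0.855600 → w ← 1.380000 + 0.45·(-0.855600) = 0.994980
s=0.450000, w=0.994980: f=-0.637138 → w ← 0.994980 + 0.45·(-0.637138) = 0.708268
s=0.900000, w=0.708268: f=-0.520126 → w ← 0.708268 + 0.45·(-0.520126) = 0.474211
s=1.350000, w=0.474211: f=-0.476261 → w ← 0.474211 + 0.45·(-0.476261) = 0.259894
s=1.800000, w=0.259894: f=-0.485134 → w ← 0.259894 + 0.45·(-0.485134) = 0.041583
w(2.25) ≈ 0.0416

0.0416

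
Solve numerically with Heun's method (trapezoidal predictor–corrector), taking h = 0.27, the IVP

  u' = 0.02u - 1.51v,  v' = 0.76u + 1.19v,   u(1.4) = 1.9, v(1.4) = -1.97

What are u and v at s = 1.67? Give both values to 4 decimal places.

2.7652, -2.1687

Heun on (u,v): k1 = f(s_n, state_n); k2 = f(s_n + h, state_n + h·k1); state_{n+1} = state_n + (h/2)·(k1 + k2).
1.400000: (1.900000, -1.970000)
  k1 = (3.012700, -0.900300)
  predictor → (2.713429, -2.213081)
  k2 = (3.396021, -0.571360)
  → (2.765177, -2.168674)
(u(1.67), v(1.67)) ≈ (2.7652, -2.1687)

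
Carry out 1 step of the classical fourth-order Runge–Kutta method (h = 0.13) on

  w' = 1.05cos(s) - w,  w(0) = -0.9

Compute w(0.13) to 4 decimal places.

RK4: k1 = f(s_n, w_n); k2 = f(s_n + h/2, w_n + (h/2)·k1); k3 = f(s_n + h/2, w_n + (h/2)·k2); k4 = f(s_n + h, w_n + h·k3); w_{n+1} = w_n + (h/6)·(k1 + 2k2 + 2k3 + k4).
s=0.000000, w=-0.900000:
  k1 = f(0.000000, -0.900000) = 1.950000
  k2 = f(0.065000, -0.773250) = 1.821033
  k3 = f(0.065000, -0.781633) = 1.829416
  k4 = f(0.130000, -0.662176) = 1.703316
  w ← -0.900000 + (0.13/6)·(k1 + 2k2 + 2k3 + k4) = -0.662659
w(0.13) ≈ -0.6627

-0.6627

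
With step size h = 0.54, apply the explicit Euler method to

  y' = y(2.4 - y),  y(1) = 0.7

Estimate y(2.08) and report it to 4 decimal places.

2.1092

Euler: y_{n+1} = y_n + h·f(t_n, y_n).
t=1.000000, y=0.700000: f=1.190000 → y ← 0.700000 + 0.54·1.190000 = 1.342600
t=1.540000, y=1.342600: f=1.419665 → y ← 1.342600 + 0.54·1.419665 = 2.109219
y(2.08) ≈ 2.1092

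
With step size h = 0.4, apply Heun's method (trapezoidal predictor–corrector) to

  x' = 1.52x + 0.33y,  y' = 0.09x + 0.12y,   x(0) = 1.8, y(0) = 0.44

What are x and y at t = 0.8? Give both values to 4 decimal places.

Heun on (x,y): k1 = f(t_n, state_n); k2 = f(t_n + h, state_n + h·k1); state_{n+1} = state_n + (h/2)·(k1 + k2).
0.000000: (1.800000, 0.440000)
  k1 = (2.881200, 0.214800)
  predictor → (2.952480, 0.525920)
  k2 = (4.661323, 0.328834)
  → (3.308505, 0.548727)
0.400000: (3.308505, 0.548727)
  k1 = (5.210007, 0.363613)
  predictor → (5.392507, 0.694172)
  k2 = (8.425688, 0.568626)
  → (6.035644, 0.735175)
(x(0.8), y(0.8)) ≈ (6.0356, 0.7352)

6.0356, 0.7352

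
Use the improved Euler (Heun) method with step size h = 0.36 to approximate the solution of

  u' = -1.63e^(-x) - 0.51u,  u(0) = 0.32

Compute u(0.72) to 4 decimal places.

-0.4579

Heun: k1 = f(x_n, u_n); k2 = f(x_n + h, u_n + h·k1); u_{n+1} = u_n + (h/2)·(k1 + k2).
x=0.000000, u=0.320000:
  k1 = f(0.000000, 0.320000) = -1.793200
  k2 = f(0.360000, -0.325552) = -0.971181
  u ← 0.320000 + (0.36/2)·(-1.793200 + (-0.971181)) = -0.177589
x=0.360000, u=-0.177589:
  k1 = f(0.360000, -0.177589) = -1.046642
  k2 = f(0.720000, -0.554380) = -0.510672
  u ← -0.177589 + (0.36/2)·(-1.046642 + (-0.510672)) = -0.457905
u(0.72) ≈ -0.4579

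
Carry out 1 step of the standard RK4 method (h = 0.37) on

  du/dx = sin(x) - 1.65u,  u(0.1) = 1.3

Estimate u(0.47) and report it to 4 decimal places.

RK4: k1 = f(x_n, u_n); k2 = f(x_n + h/2, u_n + (h/2)·k1); k3 = f(x_n + h/2, u_n + (h/2)·k2); k4 = f(x_n + h, u_n + h·k3); u_{n+1} = u_n + (h/6)·(k1 + 2k2 + 2k3 + k4).
x=0.100000, u=1.300000:
  k1 = f(0.100000, 1.300000) = -2.045167
  k2 = f(0.285000, 0.921644) = -1.239555
  k3 = f(0.285000, 1.070682) = -1.485468
  k4 = f(0.470000, 0.750377) = -0.785235
  u ← 1.300000 + (0.37/6)·(k1 + 2k2 + 2k3 + k4) = 0.789372
u(0.47) ≈ 0.7894

0.7894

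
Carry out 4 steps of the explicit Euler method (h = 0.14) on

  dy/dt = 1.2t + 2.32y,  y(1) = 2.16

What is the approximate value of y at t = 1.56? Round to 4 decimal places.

Euler: y_{n+1} = y_n + h·f(t_n, y_n).
t=1.000000, y=2.160000: f=6.211200 → y ← 2.160000 + 0.14·6.211200 = 3.029568
t=1.140000, y=3.029568: f=8.396598 → y ← 3.029568 + 0.14·8.396598 = 4.205092
t=1.280000, y=4.205092: f=11.291813 → y ← 4.205092 + 0.14·11.291813 = 5.785945
t=1.420000, y=5.785945: f=15.127393 → y ← 5.785945 + 0.14·15.127393 = 7.903781
y(1.56) ≈ 7.9038

7.9038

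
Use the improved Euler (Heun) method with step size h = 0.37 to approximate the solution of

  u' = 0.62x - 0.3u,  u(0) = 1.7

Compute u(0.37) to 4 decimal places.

1.5642

Heun: k1 = f(x_n, u_n); k2 = f(x_n + h, u_n + h·k1); u_{n+1} = u_n + (h/2)·(k1 + k2).
x=0.000000, u=1.700000:
  k1 = f(0.000000, 1.700000) = -0.510000
  k2 = f(0.370000, 1.511300) = -0.223990
  u ← 1.700000 + (0.37/2)·(-0.510000 + (-0.223990)) = 1.564212
u(0.37) ≈ 1.5642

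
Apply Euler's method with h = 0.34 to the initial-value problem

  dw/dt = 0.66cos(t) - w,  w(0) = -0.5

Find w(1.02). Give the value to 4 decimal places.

0.2681

Euler: w_{n+1} = w_n + h·f(t_n, w_n).
t=0.000000, w=-0.500000: f=1.160000 → w ← -0.500000 + 0.34·1.160000 = -0.105600
t=0.340000, w=-0.105600: f=0.727818 → w ← -0.105600 + 0.34·0.727818 = 0.141858
t=0.680000, w=0.141858: f=0.371340 → w ← 0.141858 + 0.34·0.371340 = 0.268114
w(1.02) ≈ 0.2681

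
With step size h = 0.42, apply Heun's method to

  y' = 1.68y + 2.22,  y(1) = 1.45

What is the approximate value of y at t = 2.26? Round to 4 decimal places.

19.3721

Heun: k1 = f(t_n, y_n); k2 = f(t_n + h, y_n + h·k1); y_{n+1} = y_n + (h/2)·(k1 + k2).
t=1.000000, y=1.450000:
  k1 = f(1.000000, 1.450000) = 4.656000
  k2 = f(1.420000, 3.405520) = 7.941274
  y ← 1.450000 + (0.42/2)·(4.656000 + 7.941274) = 4.095427
t=1.420000, y=4.095427:
  k1 = f(1.420000, 4.095427) = 9.100318
  k2 = f(1.840000, 7.917561) = 15.521503
  y ← 4.095427 + (0.42/2)·(9.100318 + 15.521503) = 9.266010
t=1.840000, y=9.266010:
  k1 = f(1.840000, 9.266010) = 17.786896
  k2 = f(2.260000, 16.736506) = 30.337331
  y ← 9.266010 + (0.42/2)·(17.786896 + 30.337331) = 19.372098
y(2.26) ≈ 19.3721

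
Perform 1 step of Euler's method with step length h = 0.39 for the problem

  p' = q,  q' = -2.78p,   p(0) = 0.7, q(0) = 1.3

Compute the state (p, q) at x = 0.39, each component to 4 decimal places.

1.2070, 0.5411

Euler on (p,q): p_{n+1} = p_n + h·p', q_{n+1} = q_n + h·q'.
0.000000: (0.700000, 1.300000); f=(1.300000, -1.946000) → (1.207000, 0.541060)
(p(0.39), q(0.39)) ≈ (1.2070, 0.5411)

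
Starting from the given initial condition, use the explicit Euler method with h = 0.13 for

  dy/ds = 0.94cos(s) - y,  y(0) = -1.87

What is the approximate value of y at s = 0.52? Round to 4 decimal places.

Euler: y_{n+1} = y_n + h·f(s_n, y_n).
s=0.000000, y=-1.870000: f=2.810000 → y ← -1.870000 + 0.13·2.810000 = -1.504700
s=0.130000, y=-1.504700: f=2.436768 → y ← -1.504700 + 0.13·2.436768 = -1.187920
s=0.260000, y=-1.187920: f=2.096327 → y ← -1.187920 + 0.13·2.096327 = -0.915398
s=0.390000, y=-0.915398: f=1.784812 → y ← -0.915398 + 0.13·1.784812 = -0.683372
y(0.52) ≈ -0.6834

-0.6834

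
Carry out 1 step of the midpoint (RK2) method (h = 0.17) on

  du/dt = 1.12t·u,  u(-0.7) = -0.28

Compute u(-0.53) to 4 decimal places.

Midpoint: k1 = f(t_n, u_n); k2 = f(t_n + h/2, u_n + (h/2)·k1); u_{n+1} = u_n + h·k2.
t=-0.700000, u=-0.280000:
  k1 = f(-0.700000, -0.280000) = 0.219520
  k2 = f(-0.615000, -0.261341) = 0.180012
  u ← -0.280000 + 0.17·0.180012 = -0.249398
u(-0.53) ≈ -0.2494

-0.2494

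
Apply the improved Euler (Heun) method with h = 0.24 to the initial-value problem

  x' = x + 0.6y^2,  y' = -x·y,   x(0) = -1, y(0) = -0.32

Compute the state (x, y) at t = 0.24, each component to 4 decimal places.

Heun on (x,y): k1 = f(t_n, state_n); k2 = f(t_n + h, state_n + h·k1); state_{n+1} = state_n + (h/2)·(k1 + k2).
0.000000: (-1.000000, -0.320000)
  k1 = (-0.938560, -0.320000)
  predictor → (-1.225254, -0.396800)
  k2 = (-1.130784, -0.486181)
  → (-1.248321, -0.416742)
(x(0.24), y(0.24)) ≈ (-1.2483, -0.4167)

-1.2483, -0.4167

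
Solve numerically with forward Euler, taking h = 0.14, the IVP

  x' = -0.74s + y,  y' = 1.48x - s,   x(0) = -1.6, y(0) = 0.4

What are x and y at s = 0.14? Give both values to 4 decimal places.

-1.5440, 0.0685

Euler on (x,y): x_{n+1} = x_n + h·x', y_{n+1} = y_n + h·y'.
0.000000: (-1.600000, 0.400000); f=(0.400000, -2.368000) → (-1.544000, 0.068480)
(x(0.14), y(0.14)) ≈ (-1.5440, 0.0685)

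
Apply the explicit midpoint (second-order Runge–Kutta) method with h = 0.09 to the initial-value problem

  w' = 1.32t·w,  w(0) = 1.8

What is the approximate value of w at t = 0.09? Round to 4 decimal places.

Midpoint: k1 = f(t_n, w_n); k2 = f(t_n + h/2, w_n + (h/2)·k1); w_{n+1} = w_n + h·k2.
t=0.000000, w=1.800000:
  k1 = f(0.000000, 1.800000) = 0.000000
  k2 = f(0.045000, 1.800000) = 0.106920
  w ← 1.800000 + 0.09·0.106920 = 1.809623
w(0.09) ≈ 1.8096

1.8096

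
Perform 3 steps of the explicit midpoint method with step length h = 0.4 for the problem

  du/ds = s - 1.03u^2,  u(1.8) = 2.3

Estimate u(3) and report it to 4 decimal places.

Midpoint: k1 = f(s_n, u_n); k2 = f(s_n + h/2, u_n + (h/2)·k1); u_{n+1} = u_n + h·k2.
s=1.800000, u=2.300000:
  k1 = f(1.800000, 2.300000) = -3.648700
  k2 = f(2.000000, 1.570260) = -0.539688
  u ← 2.300000 + 0.4·(-0.539688) = 2.084125
s=2.200000, u=2.084125:
  k1 = f(2.200000, 2.084125) = -2.273884
  k2 = f(2.400000, 1.629348) = -0.334419
  u ← 2.084125 + 0.4·(-0.334419) = 1.950357
s=2.600000, u=1.950357:
  k1 = f(2.600000, 1.950357) = -1.318011
  k2 = f(2.800000, 1.686755) = -0.130498
  u ← 1.950357 + 0.4·(-0.130498) = 1.898158
u(3) ≈ 1.8982

1.8982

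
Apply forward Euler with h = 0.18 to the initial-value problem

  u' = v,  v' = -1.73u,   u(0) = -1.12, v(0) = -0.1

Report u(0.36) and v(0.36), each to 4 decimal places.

-1.0932, 0.6031

Euler on (u,v): u_{n+1} = u_n + h·u', v_{n+1} = v_n + h·v'.
0.000000: (-1.120000, -0.100000); f=(-0.100000, 1.937600) → (-1.138000, 0.248768)
0.180000: (-1.138000, 0.248768); f=(0.248768, 1.968740) → (-1.093222, 0.603141)
(u(0.36), v(0.36)) ≈ (-1.0932, 0.6031)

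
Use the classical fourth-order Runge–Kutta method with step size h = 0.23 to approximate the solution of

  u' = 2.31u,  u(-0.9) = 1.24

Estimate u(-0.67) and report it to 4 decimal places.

2.1089

RK4: k1 = f(t_n, u_n); k2 = f(t_n + h/2, u_n + (h/2)·k1); k3 = f(t_n + h/2, u_n + (h/2)·k2); k4 = f(t_n + h, u_n + h·k3); u_{n+1} = u_n + (h/6)·(k1 + 2k2 + 2k3 + k4).
t=-0.900000, u=1.240000:
  k1 = f(-0.900000, 1.240000) = 2.864400
  k2 = f(-0.785000, 1.569406) = 3.625328
  k3 = f(-0.785000, 1.656913) = 3.827468
  k4 = f(-0.670000, 2.120318) = 4.897934
  u ← 1.240000 + (0.23/6)·(k1 + 2k2 + 2k3 + k4) = 2.108937
u(-0.67) ≈ 2.1089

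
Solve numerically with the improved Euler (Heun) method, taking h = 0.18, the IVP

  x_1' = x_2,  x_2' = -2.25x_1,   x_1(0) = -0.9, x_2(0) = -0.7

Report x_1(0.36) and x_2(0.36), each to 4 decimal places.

Heun on (x_1,x_2): k1 = f(t_n, state_n); k2 = f(t_n + h, state_n + h·k1); state_{n+1} = state_n + (h/2)·(k1 + k2).
0.000000: (-0.900000, -0.700000)
  k1 = (-0.700000, 2.025000)
  predictor → (-1.026000, -0.335500)
  k2 = (-0.335500, 2.308500)
  → (-0.993195, -0.309985)
0.180000: (-0.993195, -0.309985)
  k1 = (-0.309985, 2.234689)
  predictor → (-1.048992, 0.092259)
  k2 = (0.092259, 2.360233)
  → (-1.012790, 0.103558)
(x_1(0.36), x_2(0.36)) ≈ (-1.0128, 0.1036)

-1.0128, 0.1036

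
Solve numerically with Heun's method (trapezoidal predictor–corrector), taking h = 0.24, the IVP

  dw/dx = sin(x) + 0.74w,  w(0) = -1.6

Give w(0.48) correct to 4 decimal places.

Heun: k1 = f(x_n, w_n); k2 = f(x_n + h, w_n + h·k1); w_{n+1} = w_n + (h/2)·(k1 + k2).
x=0.000000, w=-1.600000:
  k1 = f(0.000000, -1.600000) = -1.184000
  k2 = f(0.240000, -1.884160) = -1.156576
  w ← -1.600000 + (0.24/2)·(-1.184000 + (-1.156576)) = -1.880869
x=0.240000, w=-1.880869:
  k1 = f(0.240000, -1.880869) = -1.154141
  k2 = f(0.480000, -2.157863) = -1.135039
  w ← -1.880869 + (0.24/2)·(-1.154141 + (-1.135039)) = -2.155571
w(0.48) ≈ -2.1556

-2.1556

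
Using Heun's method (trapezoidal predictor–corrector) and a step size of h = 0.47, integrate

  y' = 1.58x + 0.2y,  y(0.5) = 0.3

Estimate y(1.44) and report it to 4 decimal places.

1.9093

Heun: k1 = f(x_n, y_n); k2 = f(x_n + h, y_n + h·k1); y_{n+1} = y_n + (h/2)·(k1 + k2).
x=0.500000, y=0.300000:
  k1 = f(0.500000, 0.300000) = 0.850000
  k2 = f(0.970000, 0.699500) = 1.672500
  y ← 0.300000 + (0.47/2)·(0.850000 + 1.672500) = 0.892787
x=0.970000, y=0.892787:
  k1 = f(0.970000, 0.892787) = 1.711157
  k2 = f(1.440000, 1.697032) = 2.614606
  y ← 0.892787 + (0.47/2)·(1.711157 + 2.614606) = 1.909342
y(1.44) ≈ 1.9093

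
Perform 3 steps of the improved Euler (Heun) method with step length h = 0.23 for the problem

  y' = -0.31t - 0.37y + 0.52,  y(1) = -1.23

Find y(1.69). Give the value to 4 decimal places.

-0.8939

Heun: k1 = f(t_n, y_n); k2 = f(t_n + h, y_n + h·k1); y_{n+1} = y_n + (h/2)·(k1 + k2).
t=1.000000, y=-1.230000:
  k1 = f(1.000000, -1.230000) = 0.665100
  k2 = f(1.230000, -1.077027) = 0.537200
  y ← -1.230000 + (0.23/2)·(0.665100 + 0.537200) = -1.091736
t=1.230000, y=-1.091736:
  k1 = f(1.230000, -1.091736) = 0.542642
  k2 = f(1.460000, -0.966928) = 0.425163
  y ← -1.091736 + (0.23/2)·(0.542642 + 0.425163) = -0.980438
t=1.460000, y=-0.980438:
  k1 = f(1.460000, -0.980438) = 0.430162
  k2 = f(1.690000, -0.881501) = 0.322255
  y ← -0.980438 + (0.23/2)·(0.430162 + 0.322255) = -0.893910
y(1.69) ≈ -0.8939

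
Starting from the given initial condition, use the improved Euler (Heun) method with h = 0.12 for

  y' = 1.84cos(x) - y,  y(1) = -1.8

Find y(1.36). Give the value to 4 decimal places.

Heun: k1 = f(x_n, y_n); k2 = f(x_n + h, y_n + h·k1); y_{n+1} = y_n + (h/2)·(k1 + k2).
x=1.000000, y=-1.800000:
  k1 = f(1.000000, -1.800000) = 2.794156
  k2 = f(1.120000, -1.464701) = 2.266357
  y ← -1.800000 + (0.12/2)·(2.794156 + 2.266357) = -1.496369
x=1.120000, y=-1.496369:
  k1 = f(1.120000, -1.496369) = 2.298025
  k2 = f(1.240000, -1.220606) = 1.818231
  y ← -1.496369 + (0.12/2)·(2.298025 + 1.818231) = -1.249394
x=1.240000, y=-1.249394:
  k1 = f(1.240000, -1.249394) = 1.847019
  k2 = f(1.360000, -1.027752) = 1.412751
  y ← -1.249394 + (0.12/2)·(1.847019 + 1.412751) = -1.053808
y(1.36) ≈ -1.0538

-1.0538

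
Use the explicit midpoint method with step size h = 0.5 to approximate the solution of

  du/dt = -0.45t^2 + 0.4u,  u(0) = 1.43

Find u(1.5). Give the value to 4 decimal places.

2.0404

Midpoint: k1 = f(t_n, u_n); k2 = f(t_n + h/2, u_n + (h/2)·k1); u_{n+1} = u_n + h·k2.
t=0.000000, u=1.430000:
  k1 = f(0.000000, 1.430000) = 0.572000
  k2 = f(0.250000, 1.573000) = 0.601075
  u ← 1.430000 + 0.5·0.601075 = 1.730538
t=0.500000, u=1.730538:
  k1 = f(0.500000, 1.730538) = 0.579715
  k2 = f(0.750000, 1.875466) = 0.497062
  u ← 1.730538 + 0.5·0.497062 = 1.979068
t=1.000000, u=1.979068:
  k1 = f(1.000000, 1.979068) = 0.341627
  k2 = f(1.250000, 2.064475) = 0.122665
  u ← 1.979068 + 0.5·0.122665 = 2.040401
u(1.5) ≈ 2.0404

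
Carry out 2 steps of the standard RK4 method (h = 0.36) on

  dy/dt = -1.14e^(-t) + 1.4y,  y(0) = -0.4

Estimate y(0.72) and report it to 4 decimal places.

-2.1658

RK4: k1 = f(t_n, y_n); k2 = f(t_n + h/2, y_n + (h/2)·k1); k3 = f(t_n + h/2, y_n + (h/2)·k2); k4 = f(t_n + h, y_n + h·k3); y_{n+1} = y_n + (h/6)·(k1 + 2k2 + 2k3 + k4).
t=0.000000, y=-0.400000:
  k1 = f(0.000000, -0.400000) = -1.700000
  k2 = f(0.180000, -0.706000) = -1.940608
  k3 = f(0.180000, -0.749309) = -2.001241
  k4 = f(0.360000, -1.120447) = -2.363977
  y ← -0.400000 + (0.36/6)·(k1 + 2k2 + 2k3 + k4) = -1.116861
t=0.360000, y=-1.116861:
  k1 = f(0.360000, -1.116861) = -2.358956
  k2 = f(0.540000, -1.541473) = -2.822395
  k3 = f(0.540000, -1.624892) = -2.939181
  k4 = f(0.720000, -2.174966) = -3.599850
  y ← -1.116861 + (0.36/6)·(k1 + 2k2 + 2k3 + k4) = -2.165778
y(0.72) ≈ -2.1658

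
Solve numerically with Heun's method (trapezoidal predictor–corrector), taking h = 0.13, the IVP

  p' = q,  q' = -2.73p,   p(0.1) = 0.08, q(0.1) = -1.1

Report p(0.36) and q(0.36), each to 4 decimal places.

Heun on (p,q): k1 = f(s_n, state_n); k2 = f(s_n + h, state_n + h·k1); state_{n+1} = state_n + (h/2)·(k1 + k2).
0.100000: (0.080000, -1.100000)
  k1 = (-1.100000, -0.218400)
  predictor → (-0.063000, -1.128392)
  k2 = (-1.128392, 0.171990)
  → (-0.064845, -1.103017)
0.230000: (-0.064845, -1.103017)
  k1 = (-1.103017, 0.177028)
  predictor → (-0.208238, -1.080003)
  k2 = (-1.080003, 0.568489)
  → (-0.206742, -1.054558)
(p(0.36), q(0.36)) ≈ (-0.2067, -1.0546)

-0.2067, -1.0546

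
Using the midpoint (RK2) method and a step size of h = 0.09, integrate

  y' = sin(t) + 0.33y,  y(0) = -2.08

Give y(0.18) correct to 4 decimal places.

Midpoint: k1 = f(t_n, y_n); k2 = f(t_n + h/2, y_n + (h/2)·k1); y_{n+1} = y_n + h·k2.
t=0.000000, y=-2.080000:
  k1 = f(0.000000, -2.080000) = -0.686400
  k2 = f(0.045000, -2.110888) = -0.651608
  y ← -2.080000 + 0.09·(-0.651608) = -2.138645
t=0.090000, y=-2.138645:
  k1 = f(0.090000, -2.138645) = -0.615874
  k2 = f(0.135000, -2.166359) = -0.580308
  y ← -2.138645 + 0.09·(-0.580308) = -2.190872
y(0.18) ≈ -2.1909

-2.1909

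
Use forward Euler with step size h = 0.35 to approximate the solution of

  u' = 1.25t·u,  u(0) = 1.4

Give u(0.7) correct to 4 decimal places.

Euler: u_{n+1} = u_n + h·f(t_n, u_n).
t=0.000000, u=1.400000: f=0.000000 → u ← 1.400000 + 0.35·0.000000 = 1.400000
t=0.350000, u=1.400000: f=0.612500 → u ← 1.400000 + 0.35·0.612500 = 1.614375
u(0.7) ≈ 1.6144

1.6144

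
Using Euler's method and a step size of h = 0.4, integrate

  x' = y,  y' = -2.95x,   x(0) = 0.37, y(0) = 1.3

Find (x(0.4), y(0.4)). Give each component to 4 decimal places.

0.8900, 0.8634

Euler on (x,y): x_{n+1} = x_n + h·x', y_{n+1} = y_n + h·y'.
0.000000: (0.370000, 1.300000); f=(1.300000, -1.091500) → (0.890000, 0.863400)
(x(0.4), y(0.4)) ≈ (0.8900, 0.8634)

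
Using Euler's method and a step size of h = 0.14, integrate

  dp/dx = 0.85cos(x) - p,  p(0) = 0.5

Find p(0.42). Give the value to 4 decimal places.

Euler: p_{n+1} = p_n + h·f(x_n, p_n).
x=0.000000, p=0.500000: f=0.350000 → p ← 0.500000 + 0.14·0.350000 = 0.549000
x=0.140000, p=0.549000: f=0.292684 → p ← 0.549000 + 0.14·0.292684 = 0.589976
x=0.280000, p=0.589976: f=0.226921 → p ← 0.589976 + 0.14·0.226921 = 0.621745
p(0.42) ≈ 0.6217

0.6217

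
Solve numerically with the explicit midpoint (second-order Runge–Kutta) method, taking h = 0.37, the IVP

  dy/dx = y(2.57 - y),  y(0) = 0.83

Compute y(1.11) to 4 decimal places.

Midpoint: k1 = f(x_n, y_n); k2 = f(x_n + h/2, y_n + (h/2)·k1); y_{n+1} = y_n + h·k2.
x=0.000000, y=0.830000:
  k1 = f(0.000000, 0.830000) = 1.444200
  k2 = f(0.185000, 1.097177) = 1.615948
  y ← 0.830000 + 0.37·1.615948 = 1.427901
x=0.370000, y=1.427901:
  k1 = f(0.370000, 1.427901) = 1.630804
  k2 = f(0.555000, 1.729599) = 1.453556
  y ← 1.427901 + 0.37·1.453556 = 1.965716
x=0.740000, y=1.965716:
  k1 = f(0.740000, 1.965716) = 1.187850
  k2 = f(0.925000, 2.185469) = 0.840381
  y ← 1.965716 + 0.37·0.840381 = 2.276657
y(1.11) ≈ 2.2767

2.2767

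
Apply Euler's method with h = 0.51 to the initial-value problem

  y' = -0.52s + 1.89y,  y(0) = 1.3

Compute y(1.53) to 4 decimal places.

Euler: y_{n+1} = y_n + h·f(s_n, y_n).
s=0.000000, y=1.300000: f=2.457000 → y ← 1.300000 + 0.51·2.457000 = 2.553070
s=0.510000, y=2.553070: f=4.560102 → y ← 2.553070 + 0.51·4.560102 = 4.878722
s=1.020000, y=4.878722: f=8.690385 → y ← 4.878722 + 0.51·8.690385 = 9.310818
y(1.53) ≈ 9.3108

9.3108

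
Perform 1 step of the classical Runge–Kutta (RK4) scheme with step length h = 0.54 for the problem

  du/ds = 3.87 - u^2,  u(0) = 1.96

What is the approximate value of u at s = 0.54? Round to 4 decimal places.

1.9645

RK4: k1 = f(s_n, u_n); k2 = f(s_n + h/2, u_n + (h/2)·k1); k3 = f(s_n + h/2, u_n + (h/2)·k2); k4 = f(s_n + h, u_n + h·k3); u_{n+1} = u_n + (h/6)·(k1 + 2k2 + 2k3 + k4).
s=0.000000, u=1.960000:
  k1 = f(0.000000, 1.960000) = 0.028400
  k2 = f(0.270000, 1.967668) = -0.001717
  k3 = f(0.270000, 1.959536) = 0.030217
  k4 = f(0.540000, 1.976317) = -0.035831
  u ← 1.960000 + (0.54/6)·(k1 + 2k2 + 2k3 + k4) = 1.964461
u(0.54) ≈ 1.9645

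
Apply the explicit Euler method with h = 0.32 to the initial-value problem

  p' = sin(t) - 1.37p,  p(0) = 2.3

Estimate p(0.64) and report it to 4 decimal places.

Euler: p_{n+1} = p_n + h·f(t_n, p_n).
t=0.000000, p=2.300000: f=-3.151000 → p ← 2.300000 + 0.32·(-3.151000) = 1.291680
t=0.320000, p=1.291680: f=-1.455035 → p ← 1.291680 + 0.32·(-1.455035) = 0.826069
p(0.64) ≈ 0.8261

0.8261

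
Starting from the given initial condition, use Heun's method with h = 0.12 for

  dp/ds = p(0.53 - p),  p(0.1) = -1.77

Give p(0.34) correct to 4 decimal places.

-3.5406

Heun: k1 = f(s_n, p_n); k2 = f(s_n + h, p_n + h·k1); p_{n+1} = p_n + (h/2)·(k1 + k2).
s=0.100000, p=-1.770000:
  k1 = f(0.100000, -1.770000) = -4.071000
  k2 = f(0.220000, -2.258520) = -6.297928
  p ← -1.770000 + (0.12/2)·(-4.071000 + (-6.297928)) = -2.392136
s=0.220000, p=-2.392136:
  k1 = f(0.220000, -2.392136) = -6.990145
  k2 = f(0.340000, -3.230953) = -12.151463
  p ← -2.392136 + (0.12/2)·(-6.990145 + (-12.151463)) = -3.540632
p(0.34) ≈ -3.5406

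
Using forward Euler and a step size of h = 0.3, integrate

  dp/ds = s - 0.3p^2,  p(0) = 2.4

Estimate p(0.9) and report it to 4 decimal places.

1.5871

Euler: p_{n+1} = p_n + h·f(s_n, p_n).
s=0.000000, p=2.400000: f=-1.728000 → p ← 2.400000 + 0.3·(-1.728000) = 1.881600
s=0.300000, p=1.881600: f=-0.762126 → p ← 1.881600 + 0.3·(-0.762126) = 1.652962
s=0.600000, p=1.652962: f=-0.219685 → p ← 1.652962 + 0.3·(-0.219685) = 1.587057
p(0.9) ≈ 1.5871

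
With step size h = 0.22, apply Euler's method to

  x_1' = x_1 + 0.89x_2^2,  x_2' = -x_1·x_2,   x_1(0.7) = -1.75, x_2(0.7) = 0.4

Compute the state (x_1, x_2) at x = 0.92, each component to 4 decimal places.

Euler on (x_1,x_2): x_1_{n+1} = x_1_n + h·x_1', x_2_{n+1} = x_2_n + h·x_2'.
0.700000: (-1.750000, 0.400000); f=(-1.607600, 0.700000) → (-2.103672, 0.554000)
(x_1(0.92), x_2(0.92)) ≈ (-2.1037, 0.5540)

-2.1037, 0.5540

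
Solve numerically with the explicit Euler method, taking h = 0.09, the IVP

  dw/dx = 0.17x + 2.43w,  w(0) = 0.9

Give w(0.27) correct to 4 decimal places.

1.6335

Euler: w_{n+1} = w_n + h·f(x_n, w_n).
x=0.000000, w=0.900000: f=2.187000 → w ← 0.900000 + 0.09·2.187000 = 1.096830
x=0.090000, w=1.096830: f=2.680597 → w ← 1.096830 + 0.09·2.680597 = 1.338084
x=0.180000, w=1.338084: f=3.282143 → w ← 1.338084 + 0.09·3.282143 = 1.633477
w(0.27) ≈ 1.6335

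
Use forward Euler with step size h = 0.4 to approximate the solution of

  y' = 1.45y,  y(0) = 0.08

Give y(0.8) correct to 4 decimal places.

0.1997

Euler: y_{n+1} = y_n + h·f(x_n, y_n).
x=0.000000, y=0.080000: f=0.116000 → y ← 0.080000 + 0.4·0.116000 = 0.126400
x=0.400000, y=0.126400: f=0.183280 → y ← 0.126400 + 0.4·0.183280 = 0.199712
y(0.8) ≈ 0.1997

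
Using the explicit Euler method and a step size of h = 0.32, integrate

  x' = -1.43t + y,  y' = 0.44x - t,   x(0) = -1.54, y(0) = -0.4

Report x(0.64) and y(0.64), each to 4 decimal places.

Euler on (x,y): x_{n+1} = x_n + h·x', y_{n+1} = y_n + h·y'.
0.000000: (-1.540000, -0.400000); f=(-0.400000, -0.677600) → (-1.668000, -0.616832)
0.320000: (-1.668000, -0.616832); f=(-1.074432, -1.053920) → (-2.011818, -0.954086)
(x(0.64), y(0.64)) ≈ (-2.0118, -0.9541)

-2.0118, -0.9541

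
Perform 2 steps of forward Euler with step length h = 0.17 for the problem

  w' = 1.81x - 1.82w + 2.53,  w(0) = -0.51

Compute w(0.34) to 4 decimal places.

Euler: w_{n+1} = w_n + h·f(x_n, w_n).
x=0.000000, w=-0.510000: f=3.458200 → w ← -0.510000 + 0.17·3.458200 = 0.077894
x=0.170000, w=0.077894: f=2.695933 → w ← 0.077894 + 0.17·2.695933 = 0.536203
w(0.34) ≈ 0.5362

0.5362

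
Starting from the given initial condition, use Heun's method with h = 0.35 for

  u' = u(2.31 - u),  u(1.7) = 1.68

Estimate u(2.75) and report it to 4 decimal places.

2.2107

Heun: k1 = f(x_n, u_n); k2 = f(x_n + h, u_n + h·k1); u_{n+1} = u_n + (h/2)·(k1 + k2).
x=1.700000, u=1.680000:
  k1 = f(1.700000, 1.680000) = 1.058400
  k2 = f(2.050000, 2.050440) = 0.532212
  u ← 1.680000 + (0.35/2)·(1.058400 + 0.532212) = 1.958357
x=2.050000, u=1.958357:
  k1 = f(2.050000, 1.958357) = 0.688642
  k2 = f(2.400000, 2.199382) = 0.243291
  u ← 1.958357 + (0.35/2)·(0.688642 + 0.243291) = 2.121446
x=2.400000, u=2.121446:
  k1 = f(2.400000, 2.121446) = 0.400008
  k2 = f(2.750000, 2.261448) = 0.109797
  u ← 2.121446 + (0.35/2)·(0.400008 + 0.109797) = 2.210661
u(2.75) ≈ 2.2107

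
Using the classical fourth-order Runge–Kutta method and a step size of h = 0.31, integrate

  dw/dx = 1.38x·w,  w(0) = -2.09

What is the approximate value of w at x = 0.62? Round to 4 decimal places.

-2.7248

RK4: k1 = f(x_n, w_n); k2 = f(x_n + h/2, w_n + (h/2)·k1); k3 = f(x_n + h/2, w_n + (h/2)·k2); k4 = f(x_n + h, w_n + h·k3); w_{n+1} = w_n + (h/6)·(k1 + 2k2 + 2k3 + k4).
x=0.000000, w=-2.090000:
  k1 = f(0.000000, -2.090000) = 0.000000
  k2 = f(0.155000, -2.090000) = -0.447051
  k3 = f(0.155000, -2.159293) = -0.461873
  k4 = f(0.310000, -2.233181) = -0.955355
  w ← -2.090000 + (0.31/6)·(k1 + 2k2 + 2k3 + k4) = -2.233282
x=0.310000, w=-2.233282:
  k1 = f(0.310000, -2.233282) = -0.955398
  k2 = f(0.465000, -2.381369) = -1.528124
  k3 = f(0.465000, -2.470141) = -1.585090
  k4 = f(0.620000, -2.724660) = -2.331219
  w ← -2.233282 + (0.31/6)·(k1 + 2k2 + 2k3 + k4) = -2.724789
w(0.62) ≈ -2.7248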